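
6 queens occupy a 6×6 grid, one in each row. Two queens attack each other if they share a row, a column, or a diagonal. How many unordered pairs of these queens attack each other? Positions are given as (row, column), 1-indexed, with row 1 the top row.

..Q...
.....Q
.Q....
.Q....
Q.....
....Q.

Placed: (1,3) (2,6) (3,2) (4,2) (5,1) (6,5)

3

Same column: (3,2)–(4,2) (column 2).
Same diagonal: (3,2)–(6,5) (|3−6| = |2−5| = 3); (4,2)–(5,1) (|4−5| = |2−1| = 1).
Total attacking pairs: 3.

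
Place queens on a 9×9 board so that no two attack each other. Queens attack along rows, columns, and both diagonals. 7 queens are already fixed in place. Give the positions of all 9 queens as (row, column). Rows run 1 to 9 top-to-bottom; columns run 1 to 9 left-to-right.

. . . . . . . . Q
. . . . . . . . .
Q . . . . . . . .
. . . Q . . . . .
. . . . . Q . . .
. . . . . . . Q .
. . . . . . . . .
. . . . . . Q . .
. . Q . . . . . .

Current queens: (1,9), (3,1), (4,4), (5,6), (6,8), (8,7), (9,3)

(1,9) (2,5) (3,1) (4,4) (5,6) (6,8) (7,2) (8,7) (9,3)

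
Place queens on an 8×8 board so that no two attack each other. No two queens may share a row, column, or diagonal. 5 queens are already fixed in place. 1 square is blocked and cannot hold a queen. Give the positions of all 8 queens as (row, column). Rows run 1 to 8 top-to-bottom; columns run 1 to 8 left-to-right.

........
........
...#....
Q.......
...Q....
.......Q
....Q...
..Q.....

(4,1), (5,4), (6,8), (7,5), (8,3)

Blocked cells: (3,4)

(1,6) (2,2) (3,7) (4,1) (5,4) (6,8) (7,5) (8,3)

Row 1: attacked by (4,1)→{1,4}; (5,4)→{4,8}; (6,8)→{3,8}; (7,5)→{5}; (8,3)→{3}. Safe: 2, 6, 7. Place at column 6.
Row 2: attacked by (1,6)→{5,6,7}; (4,1)→{1,3}; (5,4)→{1,4,7}; (6,8)→{4,8}; (7,5)→{5}; (8,3)→{3}. Safe: 2. Place at column 2.
Row 3: attacked by (1,6)→{4,6,8}; (2,2)→{1,2,3}; (4,1)→{1,2}; (5,4)→{2,4,6}; (6,8)→{5,8}; (7,5)→{1,5}; (8,3)→{3,8}. Blocked: 4. Safe: 7. Place at column 7.
Columns [6, 2, 7, 1, 4, 8, 5, 3], r−c [-5, 0, -4, 3, 1, -2, 2, 5], r+c [7, 4, 10, 5, 9, 14, 12, 11] are all distinct, so no two queens attack.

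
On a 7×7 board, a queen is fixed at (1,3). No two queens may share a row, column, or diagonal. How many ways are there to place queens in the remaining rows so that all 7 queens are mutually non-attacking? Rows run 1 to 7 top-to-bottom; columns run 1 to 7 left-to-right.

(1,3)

6

Branch on row 2: col 1 → 2; col 5 → 1; col 6 → 1; col 7 → 2.
Sum: 2 + 1 + 1 + 2 = 6.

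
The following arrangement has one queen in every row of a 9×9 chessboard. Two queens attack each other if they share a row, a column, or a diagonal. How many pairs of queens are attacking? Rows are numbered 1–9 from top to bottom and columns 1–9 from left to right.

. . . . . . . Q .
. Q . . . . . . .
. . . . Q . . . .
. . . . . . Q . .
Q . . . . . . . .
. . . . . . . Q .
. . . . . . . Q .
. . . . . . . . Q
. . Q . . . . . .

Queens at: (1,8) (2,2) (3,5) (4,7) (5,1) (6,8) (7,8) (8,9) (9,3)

5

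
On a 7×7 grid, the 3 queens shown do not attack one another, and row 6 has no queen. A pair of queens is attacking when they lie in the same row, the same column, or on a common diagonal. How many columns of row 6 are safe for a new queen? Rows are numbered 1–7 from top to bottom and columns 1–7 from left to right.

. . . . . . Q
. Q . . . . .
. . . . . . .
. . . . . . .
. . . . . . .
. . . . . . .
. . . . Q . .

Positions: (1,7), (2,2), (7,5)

(1,7) attacks row 6 at column 7 and diagonals 2.
(2,2) attacks row 6 at column 2 and diagonals 6.
(7,5) attacks row 6 at column 5 and diagonals 4, 6.
Attacked columns: {2, 4, 5, 6, 7}. Safe: {1, 3}.

2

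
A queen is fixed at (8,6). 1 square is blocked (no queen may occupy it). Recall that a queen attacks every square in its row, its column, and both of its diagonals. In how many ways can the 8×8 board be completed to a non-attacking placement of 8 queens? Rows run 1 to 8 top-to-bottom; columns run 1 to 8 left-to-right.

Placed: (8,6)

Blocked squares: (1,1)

Branch on row 1: col 2 → 0; col 3 → 5; col 4 → 4; col 5 → 3; col 7 → 2; col 8 → 2.
Sum: 0 + 5 + 4 + 3 + 2 + 2 = 16.

16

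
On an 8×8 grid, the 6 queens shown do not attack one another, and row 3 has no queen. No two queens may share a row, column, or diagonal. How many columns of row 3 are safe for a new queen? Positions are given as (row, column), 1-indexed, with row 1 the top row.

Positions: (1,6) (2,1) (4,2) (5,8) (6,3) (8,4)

(1,6) attacks row 3 at column 6 and diagonals 4, 8.
(2,1) attacks row 3 at column 1 and diagonals 2.
(4,2) attacks row 3 at column 2 and diagonals 1, 3.
(5,8) attacks row 3 at column 8 and diagonals 6.
(6,3) attacks row 3 at column 3 and diagonals 6.
(8,4) attacks row 3 at column 4.
Attacked columns: {1, 2, 3, 4, 6, 8}. Safe: {5, 7}.

2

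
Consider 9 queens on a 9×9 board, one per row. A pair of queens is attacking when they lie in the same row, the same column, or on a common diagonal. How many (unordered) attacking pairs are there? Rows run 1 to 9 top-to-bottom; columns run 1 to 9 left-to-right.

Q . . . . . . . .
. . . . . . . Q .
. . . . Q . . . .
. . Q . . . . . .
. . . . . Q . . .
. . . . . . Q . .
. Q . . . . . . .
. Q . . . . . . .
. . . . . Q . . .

4

Same column: (5,6)–(9,6) (column 6); (7,2)–(8,2) (column 2).
Same diagonal: (2,8)–(8,2) (|2−8| = |8−2| = 6); (5,6)–(6,7) (|5−6| = |6−7| = 1).
Total attacking pairs: 4.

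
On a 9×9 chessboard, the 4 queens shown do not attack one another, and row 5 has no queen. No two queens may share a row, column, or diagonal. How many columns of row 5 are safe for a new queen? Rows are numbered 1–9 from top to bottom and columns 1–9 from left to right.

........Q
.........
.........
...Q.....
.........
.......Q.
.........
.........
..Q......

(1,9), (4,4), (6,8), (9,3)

(1,9) attacks row 5 at column 9 and diagonals 5.
(4,4) attacks row 5 at column 4 and diagonals 3, 5.
(6,8) attacks row 5 at column 8 and diagonals 7, 9.
(9,3) attacks row 5 at column 3 and diagonals 7.
Attacked columns: {3, 4, 5, 7, 8, 9}. Safe: {1, 2, 6}.

3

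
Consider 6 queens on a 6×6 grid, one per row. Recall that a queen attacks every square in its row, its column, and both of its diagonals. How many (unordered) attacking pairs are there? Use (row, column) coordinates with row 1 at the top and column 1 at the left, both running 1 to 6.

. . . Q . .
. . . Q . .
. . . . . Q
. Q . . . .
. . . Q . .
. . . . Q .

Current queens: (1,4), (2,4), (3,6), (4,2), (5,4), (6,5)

7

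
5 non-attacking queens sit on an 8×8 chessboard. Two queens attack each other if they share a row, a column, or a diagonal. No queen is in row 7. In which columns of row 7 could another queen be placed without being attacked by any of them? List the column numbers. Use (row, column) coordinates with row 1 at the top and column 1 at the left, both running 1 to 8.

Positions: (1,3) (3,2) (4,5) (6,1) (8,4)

(1,3) attacks row 7 at column 3.
(3,2) attacks row 7 at column 2 and diagonals 6.
(4,5) attacks row 7 at column 5 and diagonals 2, 8.
(6,1) attacks row 7 at column 1 and diagonals 2.
(8,4) attacks row 7 at column 4 and diagonals 3, 5.
Attacked columns: {1, 2, 3, 4, 5, 6, 8}. Safe: {7}.

columns 7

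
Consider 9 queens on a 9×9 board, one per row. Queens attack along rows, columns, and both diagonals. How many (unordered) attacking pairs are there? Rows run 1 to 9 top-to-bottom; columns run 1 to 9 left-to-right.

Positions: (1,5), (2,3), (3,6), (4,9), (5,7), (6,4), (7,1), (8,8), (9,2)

0

All columns are distinct and no two queens satisfy |Δrow| = |Δcol|, so no pair attacks.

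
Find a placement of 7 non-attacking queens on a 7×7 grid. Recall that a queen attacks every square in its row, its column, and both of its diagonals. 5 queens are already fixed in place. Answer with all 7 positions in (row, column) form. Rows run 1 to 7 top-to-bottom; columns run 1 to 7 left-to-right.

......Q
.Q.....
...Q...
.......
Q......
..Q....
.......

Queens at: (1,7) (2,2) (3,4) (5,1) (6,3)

Row 4: attacked by (1,7)→{4,7}; (2,2)→{2,4}; (3,4)→{3,4,5}; (5,1)→{1,2}; (6,3)→{1,3,5}. Safe: 6. Place at column 6.
Row 7: attacked by (1,7)→{1,7}; (2,2)→{2,7}; (3,4)→{4}; (4,6)→{3,6}; (5,1)→{1,3}; (6,3)→{2,3,4}. Safe: 5. Place at column 5.
Columns [7, 2, 4, 6, 1, 3, 5], r−c [-6, 0, -1, -2, 4, 3, 2], r+c [8, 4, 7, 10, 6, 9, 12] are all distinct, so no two queens attack.

(1,7) (2,2) (3,4) (4,6) (5,1) (6,3) (7,5)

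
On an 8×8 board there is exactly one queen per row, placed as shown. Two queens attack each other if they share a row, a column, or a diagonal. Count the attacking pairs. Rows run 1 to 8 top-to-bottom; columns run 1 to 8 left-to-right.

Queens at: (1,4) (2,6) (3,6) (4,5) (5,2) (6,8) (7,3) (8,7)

3

Same column: (2,6)–(3,6) (column 6).
Same diagonal: (1,4)–(3,6) (|1−3| = |4−6| = 2); (3,6)–(4,5) (|3−4| = |6−5| = 1).
Total attacking pairs: 3.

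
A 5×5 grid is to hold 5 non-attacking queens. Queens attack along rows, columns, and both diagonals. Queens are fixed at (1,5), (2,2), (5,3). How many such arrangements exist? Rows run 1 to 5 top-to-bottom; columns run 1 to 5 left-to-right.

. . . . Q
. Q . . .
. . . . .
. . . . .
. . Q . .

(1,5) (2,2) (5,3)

1

Branch on row 3: col 4 → 1.
Sum: 1 = 1.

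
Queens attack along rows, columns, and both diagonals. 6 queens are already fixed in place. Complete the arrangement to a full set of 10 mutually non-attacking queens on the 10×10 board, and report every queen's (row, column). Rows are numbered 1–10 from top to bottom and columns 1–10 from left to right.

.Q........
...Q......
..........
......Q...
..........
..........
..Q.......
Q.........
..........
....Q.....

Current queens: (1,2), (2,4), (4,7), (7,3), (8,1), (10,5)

Row 3: attacked by (1,2)→{2,4}; (2,4)→{3,4,5}; (4,7)→{6,7,8}; (7,3)→{3,7}; (8,1)→{1,6}; (10,5)→{5}. Safe: 9, 10. Place at column 10.
Row 5: attacked by (1,2)→{2,6}; (2,4)→{1,4,7}; (3,10)→{8,10}; (4,7)→{6,7,8}; (7,3)→{1,3,5}; (8,1)→{1,4}; (10,5)→{5,10}. Safe: 9. Place at column 9.
Row 6: attacked by (1,2)→{2,7}; (2,4)→{4,8}; (3,10)→{7,10}; (4,7)→{5,7,9}; (5,9)→{8,9,10}; (7,3)→{2,3,4}; (8,1)→{1,3}; (10,5)→{1,5,9}. Safe: 6. Place at column 6.
Row 9: attacked by (1,2)→{2,10}; (2,4)→{4}; (3,10)→{4,10}; (4,7)→{2,7}; (5,9)→{5,9}; (6,6)→{3,6,9}; (7,3)→{1,3,5}; (8,1)→{1,2}; (10,5)→{4,5,6}. Safe: 8. Place at column 8.
Columns [2, 4, 10, 7, 9, 6, 3, 1, 8, 5], r−c [-1, -2, -7, -3, -4, 0, 4, 7, 1, 5], r+c [3, 6, 13, 11, 14, 12, 10, 9, 17, 15] are all distinct, so no two queens attack.

(1,2) (2,4) (3,10) (4,7) (5,9) (6,6) (7,3) (8,1) (9,8) (10,5)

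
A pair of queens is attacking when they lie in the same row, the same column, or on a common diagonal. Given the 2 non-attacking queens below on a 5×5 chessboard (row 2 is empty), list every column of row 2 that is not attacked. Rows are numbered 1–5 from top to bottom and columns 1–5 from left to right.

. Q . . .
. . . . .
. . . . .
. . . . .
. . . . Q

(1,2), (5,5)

(1,2) attacks row 2 at column 2 and diagonals 1, 3.
(5,5) attacks row 2 at column 5 and diagonals 2.
Attacked columns: {1, 2, 3, 5}. Safe: {4}.

columns 4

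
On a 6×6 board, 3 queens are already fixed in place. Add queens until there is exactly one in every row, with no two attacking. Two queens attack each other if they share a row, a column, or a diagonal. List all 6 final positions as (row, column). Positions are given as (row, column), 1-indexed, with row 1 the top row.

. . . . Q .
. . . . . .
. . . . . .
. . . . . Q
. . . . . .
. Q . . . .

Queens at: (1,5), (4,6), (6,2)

Row 2: attacked by (1,5)→{4,5,6}; (4,6)→{4,6}; (6,2)→{2,6}. Safe: 1, 3. Place at column 3.
Row 3: attacked by (1,5)→{3,5}; (2,3)→{2,3,4}; (4,6)→{5,6}; (6,2)→{2,5}. Safe: 1. Place at column 1.
Row 5: attacked by (1,5)→{1,5}; (2,3)→{3,6}; (3,1)→{1,3}; (4,6)→{5,6}; (6,2)→{1,2,3}. Safe: 4. Place at column 4.
Columns [5, 3, 1, 6, 4, 2], r−c [-4, -1, 2, -2, 1, 4], r+c [6, 5, 4, 10, 9, 8] are all distinct, so no two queens attack.

(1,5) (2,3) (3,1) (4,6) (5,4) (6,2)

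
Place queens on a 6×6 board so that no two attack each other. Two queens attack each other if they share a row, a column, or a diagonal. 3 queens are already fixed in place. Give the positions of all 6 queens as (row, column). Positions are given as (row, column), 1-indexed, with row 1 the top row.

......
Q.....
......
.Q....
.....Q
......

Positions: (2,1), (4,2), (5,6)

Row 1: attacked by (2,1)→{1,2}; (4,2)→{2,5}; (5,6)→{2,6}. Safe: 3, 4. Place at column 4.
Row 3: attacked by (1,4)→{2,4,6}; (2,1)→{1,2}; (4,2)→{1,2,3}; (5,6)→{4,6}. Safe: 5. Place at column 5.
Row 6: attacked by (1,4)→{4}; (2,1)→{1,5}; (3,5)→{2,5}; (4,2)→{2,4}; (5,6)→{5,6}. Safe: 3. Place at column 3.
Columns [4, 1, 5, 2, 6, 3], r−c [-3, 1, -2, 2, -1, 3], r+c [5, 3, 8, 6, 11, 9] are all distinct, so no two queens attack.

(1,4) (2,1) (3,5) (4,2) (5,6) (6,3)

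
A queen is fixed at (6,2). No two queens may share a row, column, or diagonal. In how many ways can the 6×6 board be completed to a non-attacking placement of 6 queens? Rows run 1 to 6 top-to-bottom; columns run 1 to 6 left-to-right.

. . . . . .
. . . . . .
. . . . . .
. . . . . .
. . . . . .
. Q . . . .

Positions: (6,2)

1

Branch on row 1: col 1 → 0; col 3 → 0; col 4 → 0; col 5 → 1; col 6 → 0.
Sum: 0 + 0 + 0 + 1 + 0 = 1.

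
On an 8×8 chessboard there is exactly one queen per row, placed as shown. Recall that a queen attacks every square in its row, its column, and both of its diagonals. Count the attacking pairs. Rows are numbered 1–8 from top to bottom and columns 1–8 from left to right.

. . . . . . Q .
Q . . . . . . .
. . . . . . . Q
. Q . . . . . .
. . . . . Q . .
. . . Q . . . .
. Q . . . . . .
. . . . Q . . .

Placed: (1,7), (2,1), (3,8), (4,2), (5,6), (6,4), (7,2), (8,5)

3

Same column: (4,2)–(7,2) (column 2).
Same diagonal: (3,8)–(5,6) (|3−5| = |8−6| = 2); (4,2)–(6,4) (|4−6| = |2−4| = 2).
Total attacking pairs: 3.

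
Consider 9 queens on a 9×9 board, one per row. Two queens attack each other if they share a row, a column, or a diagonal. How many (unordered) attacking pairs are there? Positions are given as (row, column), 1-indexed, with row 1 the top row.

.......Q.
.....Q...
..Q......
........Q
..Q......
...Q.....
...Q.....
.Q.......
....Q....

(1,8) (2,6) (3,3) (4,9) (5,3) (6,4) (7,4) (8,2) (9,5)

5

Same column: (3,3)–(5,3) (column 3); (6,4)–(7,4) (column 4).
Same diagonal: (2,6)–(5,3) (|2−5| = |6−3| = 3); (5,3)–(6,4) (|5−6| = |3−4| = 1); (6,4)–(8,2) (|6−8| = |4−2| = 2).
Total attacking pairs: 5.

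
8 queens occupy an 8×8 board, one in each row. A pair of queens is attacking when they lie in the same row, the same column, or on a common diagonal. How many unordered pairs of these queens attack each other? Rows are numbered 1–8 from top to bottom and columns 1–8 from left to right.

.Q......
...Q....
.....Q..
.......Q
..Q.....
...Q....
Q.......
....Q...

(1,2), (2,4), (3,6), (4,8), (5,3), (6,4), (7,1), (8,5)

Same column: (2,4)–(6,4) (column 4).
Same diagonal: (5,3)–(6,4) (|5−6| = |3−4| = 1); (5,3)–(7,1) (|5−7| = |3−1| = 2).
Total attacking pairs: 3.

3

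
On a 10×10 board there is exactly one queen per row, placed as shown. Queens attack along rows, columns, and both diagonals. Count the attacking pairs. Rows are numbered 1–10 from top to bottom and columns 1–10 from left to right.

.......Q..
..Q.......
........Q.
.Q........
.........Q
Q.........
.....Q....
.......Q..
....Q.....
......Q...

Same column: (1,8)–(8,8) (column 8).
Total attacking pairs: 1.

1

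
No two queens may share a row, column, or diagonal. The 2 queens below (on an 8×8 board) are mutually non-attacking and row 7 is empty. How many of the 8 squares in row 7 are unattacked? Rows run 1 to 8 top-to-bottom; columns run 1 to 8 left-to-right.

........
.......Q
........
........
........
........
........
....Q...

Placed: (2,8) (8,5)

3

(2,8) attacks row 7 at column 8 and diagonals 3.
(8,5) attacks row 7 at column 5 and diagonals 4, 6.
Attacked columns: {3, 4, 5, 6, 8}. Safe: {1, 2, 7}.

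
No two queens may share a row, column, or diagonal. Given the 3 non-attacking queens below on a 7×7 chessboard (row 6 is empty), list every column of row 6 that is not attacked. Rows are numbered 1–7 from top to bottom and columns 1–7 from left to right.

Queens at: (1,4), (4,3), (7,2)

columns 6, 7

(1,4) attacks row 6 at column 4.
(4,3) attacks row 6 at column 3 and diagonals 1, 5.
(7,2) attacks row 6 at column 2 and diagonals 1, 3.
Attacked columns: {1, 2, 3, 4, 5}. Safe: {6, 7}.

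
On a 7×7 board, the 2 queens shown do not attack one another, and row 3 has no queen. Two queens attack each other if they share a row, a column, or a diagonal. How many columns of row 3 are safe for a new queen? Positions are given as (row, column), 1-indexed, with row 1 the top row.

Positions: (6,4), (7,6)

2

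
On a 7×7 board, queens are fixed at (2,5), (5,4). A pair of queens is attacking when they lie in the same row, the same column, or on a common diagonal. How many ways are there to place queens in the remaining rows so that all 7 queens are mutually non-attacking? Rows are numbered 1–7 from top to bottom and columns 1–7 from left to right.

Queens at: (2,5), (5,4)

1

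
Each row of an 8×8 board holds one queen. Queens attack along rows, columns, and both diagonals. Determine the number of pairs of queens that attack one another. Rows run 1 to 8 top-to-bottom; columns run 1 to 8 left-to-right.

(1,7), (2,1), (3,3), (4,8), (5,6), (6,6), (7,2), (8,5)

Same column: (5,6)–(6,6) (column 6).
Same diagonal: (3,3)–(6,6) (|3−6| = |3−6| = 3); (4,8)–(6,6) (|4−6| = |8−6| = 2).
Total attacking pairs: 3.

3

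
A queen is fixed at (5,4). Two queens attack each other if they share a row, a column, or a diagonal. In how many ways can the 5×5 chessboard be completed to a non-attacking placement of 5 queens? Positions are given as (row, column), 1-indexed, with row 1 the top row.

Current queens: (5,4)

Branch on row 1: col 1 → 1; col 2 → 1; col 3 → 0; col 5 → 0.
Sum: 1 + 1 + 0 + 0 = 2.

2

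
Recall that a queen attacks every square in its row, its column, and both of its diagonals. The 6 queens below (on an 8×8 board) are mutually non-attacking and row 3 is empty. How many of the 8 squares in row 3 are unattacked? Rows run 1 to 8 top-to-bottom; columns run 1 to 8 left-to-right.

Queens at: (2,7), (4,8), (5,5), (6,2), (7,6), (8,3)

(2,7) attacks row 3 at column 7 and diagonals 6, 8.
(4,8) attacks row 3 at column 8 and diagonals 7.
(5,5) attacks row 3 at column 5 and diagonals 3, 7.
(6,2) attacks row 3 at column 2 and diagonals 5.
(7,6) attacks row 3 at column 6 and diagonals 2.
(8,3) attacks row 3 at column 3 and diagonals 8.
Attacked columns: {2, 3, 5, 6, 7, 8}. Safe: {1, 4}.

2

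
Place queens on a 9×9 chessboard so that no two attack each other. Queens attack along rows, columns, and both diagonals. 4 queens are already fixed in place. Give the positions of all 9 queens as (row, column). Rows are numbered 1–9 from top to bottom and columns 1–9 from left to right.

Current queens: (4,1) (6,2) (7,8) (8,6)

(1,3) (2,7) (3,9) (4,1) (5,5) (6,2) (7,8) (8,6) (9,4)

Row 1: attacked by (4,1)→{1,4}; (6,2)→{2,7}; (7,8)→{2,8}; (8,6)→{6}. Safe: 3, 5, 9. Place at column 3.
Row 2: attacked by (1,3)→{2,3,4}; (4,1)→{1,3}; (6,2)→{2,6}; (7,8)→{3,8}; (8,6)→{6}. Safe: 5, 7, 9. Place at column 7.
Row 3: attacked by (1,3)→{1,3,5}; (2,7)→{6,7,8}; (4,1)→{1,2}; (6,2)→{2,5}; (7,8)→{4,8}; (8,6)→{1,6}. Safe: 9. Place at column 9.
Row 5: attacked by (1,3)→{3,7}; (2,7)→{4,7}; (3,9)→{7,9}; (4,1)→{1,2}; (6,2)→{1,2,3}; (7,8)→{6,8}; (8,6)→{3,6,9}. Safe: 5. Place at column 5.
Row 9: attacked by (1,3)→{3}; (2,7)→{7}; (3,9)→{3,9}; (4,1)→{1,6}; (5,5)→{1,5,9}; (6,2)→{2,5}; (7,8)→{6,8}; (8,6)→{5,6,7}. Safe: 4. Place at column 4.
Columns [3, 7, 9, 1, 5, 2, 8, 6, 4], r−c [-2, -5, -6, 3, 0, 4, -1, 2, 5], r+c [4, 9, 12, 5, 10, 8, 15, 14, 13] are all distinct, so no two queens attack.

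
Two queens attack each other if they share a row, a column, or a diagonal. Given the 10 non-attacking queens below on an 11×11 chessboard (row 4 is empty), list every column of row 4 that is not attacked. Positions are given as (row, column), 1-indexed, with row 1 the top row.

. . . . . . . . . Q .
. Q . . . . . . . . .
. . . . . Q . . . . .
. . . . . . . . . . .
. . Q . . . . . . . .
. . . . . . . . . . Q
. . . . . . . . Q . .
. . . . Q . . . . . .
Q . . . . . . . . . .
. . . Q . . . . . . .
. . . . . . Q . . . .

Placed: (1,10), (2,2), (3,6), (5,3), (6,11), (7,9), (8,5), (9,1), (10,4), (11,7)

(1,10) attacks row 4 at column 10 and diagonals 7.
(2,2) attacks row 4 at column 2 and diagonals 4.
(3,6) attacks row 4 at column 6 and diagonals 5, 7.
(5,3) attacks row 4 at column 3 and diagonals 2, 4.
(6,11) attacks row 4 at column 11 and diagonals 9.
(7,9) attacks row 4 at column 9 and diagonals 6.
(8,5) attacks row 4 at column 5 and diagonals 1, 9.
(9,1) attacks row 4 at column 1 and diagonals 6.
(10,4) attacks row 4 at column 4 and diagonals 10.
(11,7) attacks row 4 at column 7.
Attacked columns: {1, 2, 3, 4, 5, 6, 7, 9, 10, 11}. Safe: {8}.

columns 8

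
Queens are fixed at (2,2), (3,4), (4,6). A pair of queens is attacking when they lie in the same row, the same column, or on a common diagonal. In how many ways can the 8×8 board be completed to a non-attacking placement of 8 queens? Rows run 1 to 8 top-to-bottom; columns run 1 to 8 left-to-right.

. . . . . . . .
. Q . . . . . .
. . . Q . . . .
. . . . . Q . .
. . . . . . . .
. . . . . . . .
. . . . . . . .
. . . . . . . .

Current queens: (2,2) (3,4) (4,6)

Branch on row 1: col 5 → 1; col 7 → 0; col 8 → 0.
Sum: 1 + 0 + 0 = 1.

1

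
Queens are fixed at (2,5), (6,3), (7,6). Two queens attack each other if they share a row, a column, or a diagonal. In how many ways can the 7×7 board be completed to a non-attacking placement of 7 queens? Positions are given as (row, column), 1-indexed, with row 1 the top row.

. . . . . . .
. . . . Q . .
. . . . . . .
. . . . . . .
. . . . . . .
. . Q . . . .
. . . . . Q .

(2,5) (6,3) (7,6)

Branch on row 1: col 1 → 0; col 2 → 2; col 7 → 0.
Sum: 0 + 2 + 0 = 2.

2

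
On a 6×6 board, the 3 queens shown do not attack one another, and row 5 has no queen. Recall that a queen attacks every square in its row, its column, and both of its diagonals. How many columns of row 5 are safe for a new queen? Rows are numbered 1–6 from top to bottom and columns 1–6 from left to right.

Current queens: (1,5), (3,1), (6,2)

2

(1,5) attacks row 5 at column 5 and diagonals 1.
(3,1) attacks row 5 at column 1 and diagonals 3.
(6,2) attacks row 5 at column 2 and diagonals 1, 3.
Attacked columns: {1, 2, 3, 5}. Safe: {4, 6}.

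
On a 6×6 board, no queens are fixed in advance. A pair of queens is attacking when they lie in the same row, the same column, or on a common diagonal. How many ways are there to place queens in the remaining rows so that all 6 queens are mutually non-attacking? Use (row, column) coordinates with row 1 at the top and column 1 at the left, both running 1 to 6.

4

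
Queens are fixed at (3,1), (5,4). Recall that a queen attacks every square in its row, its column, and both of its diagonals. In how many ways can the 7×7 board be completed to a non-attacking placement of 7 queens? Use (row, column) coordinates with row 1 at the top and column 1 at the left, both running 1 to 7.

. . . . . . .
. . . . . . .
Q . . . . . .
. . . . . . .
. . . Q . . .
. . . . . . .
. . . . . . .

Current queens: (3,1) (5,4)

1

Branch on row 1: col 2 → 0; col 5 → 1; col 6 → 0; col 7 → 0.
Sum: 0 + 1 + 0 + 0 = 1.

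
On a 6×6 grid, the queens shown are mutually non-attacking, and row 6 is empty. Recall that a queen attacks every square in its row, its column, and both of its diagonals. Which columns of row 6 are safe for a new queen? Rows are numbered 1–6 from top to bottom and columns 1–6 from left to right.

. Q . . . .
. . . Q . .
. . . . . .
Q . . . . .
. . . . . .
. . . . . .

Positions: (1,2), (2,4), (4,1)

(1,2) attacks row 6 at column 2.
(2,4) attacks row 6 at column 4.
(4,1) attacks row 6 at column 1 and diagonals 3.
Attacked columns: {1, 2, 3, 4}. Safe: {5, 6}.

columns 5, 6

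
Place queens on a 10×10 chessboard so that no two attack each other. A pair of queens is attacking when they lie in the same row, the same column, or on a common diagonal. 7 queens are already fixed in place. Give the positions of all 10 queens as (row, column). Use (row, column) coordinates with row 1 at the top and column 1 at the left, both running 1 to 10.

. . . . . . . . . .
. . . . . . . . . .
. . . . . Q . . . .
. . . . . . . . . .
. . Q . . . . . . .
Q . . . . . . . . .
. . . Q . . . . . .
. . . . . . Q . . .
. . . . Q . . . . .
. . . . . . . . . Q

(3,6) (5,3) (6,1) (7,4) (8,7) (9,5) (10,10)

Row 1: attacked by (3,6)→{4,6,8}; (5,3)→{3,7}; (6,1)→{1,6}; (7,4)→{4,10}; (8,7)→{7}; (9,5)→{5}; (10,10)→{1,10}. Safe: 2, 9. Place at column 2.
Row 2: attacked by (1,2)→{1,2,3}; (3,6)→{5,6,7}; (5,3)→{3,6}; (6,1)→{1,5}; (7,4)→{4,9}; (8,7)→{1,7}; (9,5)→{5}; (10,10)→{2,10}. Safe: 8. Place at column 8.
Row 4: attacked by (1,2)→{2,5}; (2,8)→{6,8,10}; (3,6)→{5,6,7}; (5,3)→{2,3,4}; (6,1)→{1,3}; (7,4)→{1,4,7}; (8,7)→{3,7}; (9,5)→{5,10}; (10,10)→{4,10}. Safe: 9. Place at column 9.
Columns [2, 8, 6, 9, 3, 1, 4, 7, 5, 10], r−c [-1, -6, -3, -5, 2, 5, 3, 1, 4, 0], r+c [3, 10, 9, 13, 8, 7, 11, 15, 14, 20] are all distinct, so no two queens attack.

(1,2) (2,8) (3,6) (4,9) (5,3) (6,1) (7,4) (8,7) (9,5) (10,10)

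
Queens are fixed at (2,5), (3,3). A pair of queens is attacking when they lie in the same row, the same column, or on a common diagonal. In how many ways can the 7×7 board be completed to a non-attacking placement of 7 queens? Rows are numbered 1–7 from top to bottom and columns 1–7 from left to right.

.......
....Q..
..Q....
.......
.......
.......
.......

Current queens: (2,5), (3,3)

2

Branch on row 1: col 2 → 1; col 7 → 1.
Sum: 1 + 1 = 2.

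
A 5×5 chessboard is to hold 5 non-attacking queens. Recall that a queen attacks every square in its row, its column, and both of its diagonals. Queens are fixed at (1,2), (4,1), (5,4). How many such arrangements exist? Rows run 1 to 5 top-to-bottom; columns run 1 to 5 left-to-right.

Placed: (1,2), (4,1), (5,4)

Branch on row 2: col 5 → 1.
Sum: 1 = 1.

1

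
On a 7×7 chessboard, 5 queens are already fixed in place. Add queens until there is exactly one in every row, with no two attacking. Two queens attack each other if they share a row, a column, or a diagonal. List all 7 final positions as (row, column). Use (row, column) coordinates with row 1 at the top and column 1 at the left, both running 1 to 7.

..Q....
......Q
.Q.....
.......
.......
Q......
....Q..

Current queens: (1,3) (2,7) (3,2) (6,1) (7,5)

Row 4: attacked by (1,3)→{3,6}; (2,7)→{5,7}; (3,2)→{1,2,3}; (6,1)→{1,3}; (7,5)→{2,5}. Safe: 4. Place at column 4.
Row 5: attacked by (1,3)→{3,7}; (2,7)→{4,7}; (3,2)→{2,4}; (4,4)→{3,4,5}; (6,1)→{1,2}; (7,5)→{3,5,7}. Safe: 6. Place at column 6.
Columns [3, 7, 2, 4, 6, 1, 5], r−c [-2, -5, 1, 0, -1, 5, 2], r+c [4, 9, 5, 8, 11, 7, 12] are all distinct, so no two queens attack.

(1,3) (2,7) (3,2) (4,4) (5,6) (6,1) (7,5)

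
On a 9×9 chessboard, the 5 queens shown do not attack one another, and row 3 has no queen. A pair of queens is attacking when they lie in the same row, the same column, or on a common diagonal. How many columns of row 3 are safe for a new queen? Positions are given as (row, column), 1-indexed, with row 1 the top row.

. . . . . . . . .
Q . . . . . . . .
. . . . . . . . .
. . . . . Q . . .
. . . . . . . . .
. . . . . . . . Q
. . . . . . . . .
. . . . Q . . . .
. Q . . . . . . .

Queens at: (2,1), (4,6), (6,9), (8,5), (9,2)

(2,1) attacks row 3 at column 1 and diagonals 2.
(4,6) attacks row 3 at column 6 and diagonals 5, 7.
(6,9) attacks row 3 at column 9 and diagonals 6.
(8,5) attacks row 3 at column 5.
(9,2) attacks row 3 at column 2 and diagonals 8.
Attacked columns: {1, 2, 5, 6, 7, 8, 9}. Safe: {3, 4}.

2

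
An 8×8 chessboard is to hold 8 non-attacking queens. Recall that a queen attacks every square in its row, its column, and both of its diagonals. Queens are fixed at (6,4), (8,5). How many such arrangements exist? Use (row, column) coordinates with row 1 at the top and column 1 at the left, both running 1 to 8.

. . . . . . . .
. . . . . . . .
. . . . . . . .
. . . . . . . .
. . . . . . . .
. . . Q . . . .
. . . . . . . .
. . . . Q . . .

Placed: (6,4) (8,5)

Branch on row 1: col 1 → 1; col 2 → 1; col 3 → 2; col 6 → 0; col 7 → 2; col 8 → 0.
Sum: 1 + 1 + 2 + 0 + 2 + 0 = 6.

6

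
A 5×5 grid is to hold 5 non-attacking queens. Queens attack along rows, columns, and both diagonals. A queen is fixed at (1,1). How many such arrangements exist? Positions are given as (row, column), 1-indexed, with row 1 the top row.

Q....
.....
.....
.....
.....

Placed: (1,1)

2

Branch on row 2: col 3 → 1; col 4 → 1; col 5 → 0.
Sum: 1 + 1 + 0 = 2.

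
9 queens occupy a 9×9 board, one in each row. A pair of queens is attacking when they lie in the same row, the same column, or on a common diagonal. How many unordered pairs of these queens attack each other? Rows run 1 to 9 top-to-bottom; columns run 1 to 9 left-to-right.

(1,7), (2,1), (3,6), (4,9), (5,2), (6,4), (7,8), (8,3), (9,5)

All columns are distinct and no two queens satisfy |Δrow| = |Δcol|, so no pair attacks.

0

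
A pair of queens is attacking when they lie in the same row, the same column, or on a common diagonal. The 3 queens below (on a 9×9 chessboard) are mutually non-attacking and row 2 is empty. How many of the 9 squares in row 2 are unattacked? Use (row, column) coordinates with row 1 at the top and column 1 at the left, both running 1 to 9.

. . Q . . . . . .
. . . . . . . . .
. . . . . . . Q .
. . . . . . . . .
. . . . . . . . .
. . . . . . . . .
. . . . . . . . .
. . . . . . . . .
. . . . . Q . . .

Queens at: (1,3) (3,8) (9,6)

2

(1,3) attacks row 2 at column 3 and diagonals 2, 4.
(3,8) attacks row 2 at column 8 and diagonals 7, 9.
(9,6) attacks row 2 at column 6.
Attacked columns: {2, 3, 4, 6, 7, 8, 9}. Safe: {1, 5}.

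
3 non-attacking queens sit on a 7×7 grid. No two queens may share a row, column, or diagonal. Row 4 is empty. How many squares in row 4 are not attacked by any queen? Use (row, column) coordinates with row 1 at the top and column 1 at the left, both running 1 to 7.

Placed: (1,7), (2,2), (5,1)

3

(1,7) attacks row 4 at column 7 and diagonals 4.
(2,2) attacks row 4 at column 2 and diagonals 4.
(5,1) attacks row 4 at column 1 and diagonals 2.
Attacked columns: {1, 2, 4, 7}. Safe: {3, 5, 6}.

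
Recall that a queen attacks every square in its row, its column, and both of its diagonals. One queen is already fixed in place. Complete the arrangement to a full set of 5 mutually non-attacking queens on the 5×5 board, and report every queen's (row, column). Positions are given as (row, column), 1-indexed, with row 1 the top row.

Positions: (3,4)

Row 1: attacked by (3,4)→{2,4}. Safe: 1, 3, 5. Place at column 3.
Row 2: attacked by (1,3)→{2,3,4}; (3,4)→{3,4,5}. Safe: 1. Place at column 1.
Row 4: attacked by (1,3)→{3}; (2,1)→{1,3}; (3,4)→{3,4,5}. Safe: 2. Place at column 2.
Row 5: attacked by (1,3)→{3}; (2,1)→{1,4}; (3,4)→{2,4}; (4,2)→{1,2,3}. Safe: 5. Place at column 5.
Columns [3, 1, 4, 2, 5], r−c [-2, 1, -1, 2, 0], r+c [4, 3, 7, 6, 10] are all distinct, so no two queens attack.

(1,3) (2,1) (3,4) (4,2) (5,5)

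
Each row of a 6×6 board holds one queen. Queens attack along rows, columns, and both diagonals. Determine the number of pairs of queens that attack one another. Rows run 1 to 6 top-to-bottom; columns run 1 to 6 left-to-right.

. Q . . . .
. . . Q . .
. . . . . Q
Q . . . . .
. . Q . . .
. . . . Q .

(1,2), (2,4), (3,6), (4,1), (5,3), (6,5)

0

All columns are distinct and no two queens satisfy |Δrow| = |Δcol|, so no pair attacks.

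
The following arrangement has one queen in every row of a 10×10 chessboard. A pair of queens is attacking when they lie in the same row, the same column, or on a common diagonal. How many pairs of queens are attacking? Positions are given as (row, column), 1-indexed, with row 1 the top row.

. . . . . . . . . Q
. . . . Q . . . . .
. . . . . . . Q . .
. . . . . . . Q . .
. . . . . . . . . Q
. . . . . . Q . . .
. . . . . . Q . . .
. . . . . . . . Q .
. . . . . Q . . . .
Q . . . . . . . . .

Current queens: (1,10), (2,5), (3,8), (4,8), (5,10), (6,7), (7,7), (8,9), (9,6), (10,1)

9

Same column: (1,10)–(5,10) (column 10); (3,8)–(4,8) (column 8); (6,7)–(7,7) (column 7).
Same diagonal: (1,10)–(3,8) (|1−3| = |10−8| = 2); (1,10)–(10,1) (|1−10| = |10−1| = 9); (3,8)–(5,10) (|3−5| = |8−10| = 2); (3,8)–(10,1) (|3−10| = |8−1| = 7); (5,10)–(9,6) (|5−9| = |10−6| = 4); (6,7)–(8,9) (|6−8| = |7−9| = 2).
Total attacking pairs: 9.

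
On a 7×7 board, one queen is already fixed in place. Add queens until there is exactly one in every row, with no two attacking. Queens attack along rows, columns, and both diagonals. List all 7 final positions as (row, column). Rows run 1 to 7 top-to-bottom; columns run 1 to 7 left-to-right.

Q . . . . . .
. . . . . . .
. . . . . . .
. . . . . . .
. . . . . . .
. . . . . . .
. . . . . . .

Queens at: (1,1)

(1,1) (2,4) (3,7) (4,3) (5,6) (6,2) (7,5)

Row 2: attacked by (1,1)→{1,2}. Safe: 3, 4, 5, 6, 7. Place at column 4.
Row 3: attacked by (1,1)→{1,3}; (2,4)→{3,4,5}. Safe: 2, 6, 7. Place at column 7.
Row 4: attacked by (1,1)→{1,4}; (2,4)→{2,4,6}; (3,7)→{6,7}. Safe: 3, 5. Place at column 3.
Row 5: attacked by (1,1)→{1,5}; (2,4)→{1,4,7}; (3,7)→{5,7}; (4,3)→{2,3,4}. Safe: 6. Place at column 6.
Row 6: attacked by (1,1)→{1,6}; (2,4)→{4}; (3,7)→{4,7}; (4,3)→{1,3,5}; (5,6)→{5,6,7}. Safe: 2. Place at column 2.
Row 7: attacked by (1,1)→{1,7}; (2,4)→{4}; (3,7)→{3,7}; (4,3)→{3,6}; (5,6)→{4,6}; (6,2)→{1,2,3}. Safe: 5. Place at column 5.
Columns [1, 4, 7, 3, 6, 2, 5], r−c [0, -2, -4, 1, -1, 4, 2], r+c [2, 6, 10, 7, 11, 8, 12] are all distinct, so no two queens attack.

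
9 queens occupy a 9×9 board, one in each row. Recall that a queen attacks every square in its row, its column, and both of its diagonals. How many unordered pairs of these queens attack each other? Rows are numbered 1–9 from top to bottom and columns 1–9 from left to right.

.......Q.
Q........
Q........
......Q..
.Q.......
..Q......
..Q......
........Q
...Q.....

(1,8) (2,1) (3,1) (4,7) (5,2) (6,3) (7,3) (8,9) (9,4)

4

Same column: (2,1)–(3,1) (column 1); (6,3)–(7,3) (column 3).
Same diagonal: (1,8)–(6,3) (|1−6| = |8−3| = 5); (5,2)–(6,3) (|5−6| = |2−3| = 1).
Total attacking pairs: 4.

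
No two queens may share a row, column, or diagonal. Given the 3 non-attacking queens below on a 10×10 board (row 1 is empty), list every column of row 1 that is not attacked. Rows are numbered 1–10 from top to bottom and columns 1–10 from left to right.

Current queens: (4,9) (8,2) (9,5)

(4,9) attacks row 1 at column 9 and diagonals 6.
(8,2) attacks row 1 at column 2 and diagonals 9.
(9,5) attacks row 1 at column 5.
Attacked columns: {2, 5, 6, 9}. Safe: {1, 3, 4, 7, 8, 10}.

columns 1, 3, 4, 7, 8, 10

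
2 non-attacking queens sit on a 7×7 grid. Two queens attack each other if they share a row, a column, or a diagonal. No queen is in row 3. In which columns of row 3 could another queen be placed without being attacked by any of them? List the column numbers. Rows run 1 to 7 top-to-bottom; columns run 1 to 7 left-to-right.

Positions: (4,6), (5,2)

(4,6) attacks row 3 at column 6 and diagonals 5, 7.
(5,2) attacks row 3 at column 2 and diagonals 4.
Attacked columns: {2, 4, 5, 6, 7}. Safe: {1, 3}.

columns 1, 3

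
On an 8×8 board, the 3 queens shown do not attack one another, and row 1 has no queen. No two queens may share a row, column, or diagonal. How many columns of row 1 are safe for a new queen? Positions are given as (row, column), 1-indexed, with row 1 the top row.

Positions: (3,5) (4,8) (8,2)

(3,5) attacks row 1 at column 5 and diagonals 3, 7.
(4,8) attacks row 1 at column 8 and diagonals 5.
(8,2) attacks row 1 at column 2.
Attacked columns: {2, 3, 5, 7, 8}. Safe: {1, 4, 6}.

3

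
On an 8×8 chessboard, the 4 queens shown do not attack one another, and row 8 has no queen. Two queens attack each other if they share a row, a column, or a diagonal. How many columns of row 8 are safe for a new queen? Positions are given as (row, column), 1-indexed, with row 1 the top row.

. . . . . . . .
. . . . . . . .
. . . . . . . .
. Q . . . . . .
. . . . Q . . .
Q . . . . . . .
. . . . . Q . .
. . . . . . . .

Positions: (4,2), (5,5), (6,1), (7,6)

1

(4,2) attacks row 8 at column 2 and diagonals 6.
(5,5) attacks row 8 at column 5 and diagonals 2, 8.
(6,1) attacks row 8 at column 1 and diagonals 3.
(7,6) attacks row 8 at column 6 and diagonals 5, 7.
Attacked columns: {1, 2, 3, 5, 6, 7, 8}. Safe: {4}.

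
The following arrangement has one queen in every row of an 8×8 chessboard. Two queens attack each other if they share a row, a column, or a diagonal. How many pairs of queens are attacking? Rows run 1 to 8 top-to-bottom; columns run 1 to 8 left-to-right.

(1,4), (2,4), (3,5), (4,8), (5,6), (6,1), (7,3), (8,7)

2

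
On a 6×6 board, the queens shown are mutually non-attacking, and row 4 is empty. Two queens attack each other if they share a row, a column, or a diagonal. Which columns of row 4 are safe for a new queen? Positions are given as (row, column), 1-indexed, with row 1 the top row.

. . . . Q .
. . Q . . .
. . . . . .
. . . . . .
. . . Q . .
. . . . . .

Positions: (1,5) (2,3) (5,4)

(1,5) attacks row 4 at column 5 and diagonals 2.
(2,3) attacks row 4 at column 3 and diagonals 1, 5.
(5,4) attacks row 4 at column 4 and diagonals 3, 5.
Attacked columns: {1, 2, 3, 4, 5}. Safe: {6}.

columns 6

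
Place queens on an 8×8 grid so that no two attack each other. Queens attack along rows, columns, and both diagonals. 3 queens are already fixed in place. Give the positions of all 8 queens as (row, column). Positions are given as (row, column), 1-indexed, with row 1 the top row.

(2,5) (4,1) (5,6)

(1,7) (2,5) (3,3) (4,1) (5,6) (6,8) (7,2) (8,4)

Row 1: attacked by (2,5)→{4,5,6}; (4,1)→{1,4}; (5,6)→{2,6}. Safe: 3, 7, 8. Place at column 7.
Row 3: attacked by (1,7)→{5,7}; (2,5)→{4,5,6}; (4,1)→{1,2}; (5,6)→{4,6,8}. Safe: 3. Place at column 3.
Row 6: attacked by (1,7)→{2,7}; (2,5)→{1,5}; (3,3)→{3,6}; (4,1)→{1,3}; (5,6)→{5,6,7}. Safe: 4, 8. Place at column 8.
Row 7: attacked by (1,7)→{1,7}; (2,5)→{5}; (3,3)→{3,7}; (4,1)→{1,4}; (5,6)→{4,6,8}; (6,8)→{7,8}. Safe: 2. Place at column 2.
Row 8: attacked by (1,7)→{7}; (2,5)→{5}; (3,3)→{3,8}; (4,1)→{1,5}; (5,6)→{3,6}; (6,8)→{6,8}; (7,2)→{1,2,3}. Safe: 4. Place at column 4.
Columns [7, 5, 3, 1, 6, 8, 2, 4], r−c [-6, -3, 0, 3, -1, -2, 5, 4], r+c [8, 7, 6, 5, 11, 14, 9, 12] are all distinct, so no two queens attack.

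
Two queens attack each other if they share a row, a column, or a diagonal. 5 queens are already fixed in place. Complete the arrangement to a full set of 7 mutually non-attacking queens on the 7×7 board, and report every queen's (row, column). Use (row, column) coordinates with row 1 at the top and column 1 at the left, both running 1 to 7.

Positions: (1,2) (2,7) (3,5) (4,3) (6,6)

(1,2) (2,7) (3,5) (4,3) (5,1) (6,6) (7,4)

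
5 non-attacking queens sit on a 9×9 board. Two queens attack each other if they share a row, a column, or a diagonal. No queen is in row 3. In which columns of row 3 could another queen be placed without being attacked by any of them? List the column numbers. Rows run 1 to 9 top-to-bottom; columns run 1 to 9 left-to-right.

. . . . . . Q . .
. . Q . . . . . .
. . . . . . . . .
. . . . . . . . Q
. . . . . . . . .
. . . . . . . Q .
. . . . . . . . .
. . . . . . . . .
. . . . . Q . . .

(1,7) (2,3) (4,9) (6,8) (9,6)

(1,7) attacks row 3 at column 7 and diagonals 5, 9.
(2,3) attacks row 3 at column 3 and diagonals 2, 4.
(4,9) attacks row 3 at column 9 and diagonals 8.
(6,8) attacks row 3 at column 8 and diagonals 5.
(9,6) attacks row 3 at column 6.
Attacked columns: {2, 3, 4, 5, 6, 7, 8, 9}. Safe: {1}.

columns 1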